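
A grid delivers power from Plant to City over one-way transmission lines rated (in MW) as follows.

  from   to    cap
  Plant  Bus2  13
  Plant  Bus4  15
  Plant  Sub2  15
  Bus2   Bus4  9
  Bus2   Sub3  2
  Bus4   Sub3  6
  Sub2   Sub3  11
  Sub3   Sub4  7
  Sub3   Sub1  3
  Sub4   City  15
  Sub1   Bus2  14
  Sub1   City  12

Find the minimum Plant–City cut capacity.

Augment Plant→Bus2→Sub3→Sub4→City: bottleneck 2, flow now 2.
Augment Plant→Bus4→Sub3→Sub4→City: bottleneck 5, flow now 7.
Augment Plant→Bus4→Sub3→Sub1→City: bottleneck 1, flow now 8.
Augment Plant→Sub2→Sub3→Sub1→City: bottleneck 2, flow now 10.
No augmenting path remains; maximum flow = 10.
By max-flow min-cut, the minimum cut capacity equals the max flow.
In the residual graph, reachable from Plant: {Plant, Bus2, Bus4, Sub2, Sub3}.
Min-cut edges: Sub3→Sub4 (7), Sub3→Sub1 (3); capacity 7 + 3 = 10.

10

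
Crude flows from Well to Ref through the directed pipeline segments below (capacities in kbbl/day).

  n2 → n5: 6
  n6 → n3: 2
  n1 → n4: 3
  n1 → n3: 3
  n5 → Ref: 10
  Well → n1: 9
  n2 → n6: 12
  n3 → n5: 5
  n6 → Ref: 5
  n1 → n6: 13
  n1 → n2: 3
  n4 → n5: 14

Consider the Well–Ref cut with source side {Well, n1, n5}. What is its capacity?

Edges leaving {Well, n1, n5}: n1→n2 (3), n1→n3 (3), n1→n4 (3), n1→n6 (13), n5→Ref (10).
Cut capacity = 3 + 3 + 3 + 13 + 10 = 32.

32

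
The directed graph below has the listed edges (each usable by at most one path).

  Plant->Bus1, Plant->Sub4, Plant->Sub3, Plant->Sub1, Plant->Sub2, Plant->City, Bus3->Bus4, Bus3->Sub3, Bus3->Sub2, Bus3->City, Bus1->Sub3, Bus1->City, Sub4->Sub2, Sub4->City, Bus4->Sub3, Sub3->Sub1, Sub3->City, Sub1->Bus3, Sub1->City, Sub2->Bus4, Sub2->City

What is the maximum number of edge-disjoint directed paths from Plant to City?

6

Assign every edge capacity 1; by Menger, the answer equals the max flow.
Path Plant→City (+1); total 1.
Path Plant→Bus1→City (+1); total 2.
Path Plant→Sub4→City (+1); total 3.
Path Plant→Sub3→City (+1); total 4.
Path Plant→Sub1→City (+1); total 5.
Path Plant→Sub2→City (+1); total 6.
No residual Plant→City path; max flow = 6.
Certifying cut of size 6: {Plant→Bus1, Plant→City, Plant→Sub1, Plant→Sub2, Plant→Sub3, Plant→Sub4}.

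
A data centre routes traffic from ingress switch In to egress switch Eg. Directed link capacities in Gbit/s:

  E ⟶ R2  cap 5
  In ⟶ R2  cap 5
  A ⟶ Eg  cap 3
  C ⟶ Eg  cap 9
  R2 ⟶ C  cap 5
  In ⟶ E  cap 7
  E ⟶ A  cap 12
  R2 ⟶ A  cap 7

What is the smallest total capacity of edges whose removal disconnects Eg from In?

8

Augment In→R2→A→Eg: bottleneck 3, flow now 3.
Augment In→R2→C→Eg: bottleneck 2, flow now 5.
Augment In→E→R2→C→Eg: bottleneck 3, flow now 8.
No augmenting path remains; maximum flow = 8.
By max-flow min-cut, the minimum cut capacity equals the max flow.
In the residual graph, reachable from In: {In, R2, E, A}.
Min-cut edges: R2→C (5), A→Eg (3); capacity 5 + 3 = 8.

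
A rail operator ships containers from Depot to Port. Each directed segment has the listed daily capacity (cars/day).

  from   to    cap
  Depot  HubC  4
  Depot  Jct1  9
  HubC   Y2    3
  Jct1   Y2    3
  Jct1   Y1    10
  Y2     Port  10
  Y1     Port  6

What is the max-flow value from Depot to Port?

12

Augment Depot→HubC→Y2→Port: bottleneck 3, flow now 3.
Augment Depot→Jct1→Y2→Port: bottleneck 3, flow now 6.
Augment Depot→Jct1→Y1→Port: bottleneck 6, flow now 12.
No augmenting path remains; maximum flow = 12.
In the residual graph, reachable from Depot: {Depot, HubC}.
Min-cut edges: Depot→Jct1 (9), HubC→Y2 (3); capacity 9 + 3 = 12.
This cut is saturated, so no flow can exceed 12.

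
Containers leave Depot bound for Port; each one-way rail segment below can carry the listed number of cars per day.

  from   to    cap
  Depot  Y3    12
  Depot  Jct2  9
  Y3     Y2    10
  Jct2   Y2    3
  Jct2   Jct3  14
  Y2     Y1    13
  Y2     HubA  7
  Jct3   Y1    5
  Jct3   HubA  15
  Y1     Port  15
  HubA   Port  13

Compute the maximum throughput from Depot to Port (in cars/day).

19

Augment Depot→Y3→Y2→Y1→Port: bottleneck 10, flow now 10.
Augment Depot→Jct2→Y2→Y1→Port: bottleneck 3, flow now 13.
Augment Depot→Jct2→Jct3→Y1→Port: bottleneck 2, flow now 15.
Augment Depot→Jct2→Jct3→HubA→Port: bottleneck 4, flow now 19.
No augmenting path remains; maximum flow = 19.
In the residual graph, reachable from Depot: {Depot, Y3}.
Min-cut edges: Depot→Jct2 (9), Y3→Y2 (10); capacity 9 + 10 = 19.
This cut is saturated, so no flow can exceed 19.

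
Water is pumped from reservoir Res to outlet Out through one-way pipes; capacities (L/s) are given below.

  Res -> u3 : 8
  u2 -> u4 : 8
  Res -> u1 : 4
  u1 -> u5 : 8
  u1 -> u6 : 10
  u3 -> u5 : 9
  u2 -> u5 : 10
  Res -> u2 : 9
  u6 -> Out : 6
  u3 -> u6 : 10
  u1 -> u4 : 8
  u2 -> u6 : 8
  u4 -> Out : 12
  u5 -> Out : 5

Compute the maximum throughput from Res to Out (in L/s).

Augment Res→u1→u4→Out: bottleneck 4, flow now 4.
Augment Res→u2→u4→Out: bottleneck 8, flow now 12.
Augment Res→u2→u5→Out: bottleneck 1, flow now 13.
Augment Res→u3→u5→Out: bottleneck 4, flow now 17.
Augment Res→u3→u6→Out: bottleneck 4, flow now 21.
No augmenting path remains; maximum flow = 21.
In the residual graph, reachable from Res: {Res}.
Min-cut edges: Res→u1 (4), Res→u2 (9), Res→u3 (8); capacity 4 + 9 + 8 = 21.
This cut is saturated, so no flow can exceed 21.

21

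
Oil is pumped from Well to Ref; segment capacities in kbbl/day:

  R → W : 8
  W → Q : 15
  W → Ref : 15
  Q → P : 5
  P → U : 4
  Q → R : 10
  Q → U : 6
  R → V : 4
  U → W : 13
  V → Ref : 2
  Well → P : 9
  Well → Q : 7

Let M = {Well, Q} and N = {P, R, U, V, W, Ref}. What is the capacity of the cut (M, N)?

Edges leaving {Well, Q}: Well→P (9), Q→P (5), Q→R (10), Q→U (6).
Cut capacity = 9 + 5 + 10 + 6 = 30.

30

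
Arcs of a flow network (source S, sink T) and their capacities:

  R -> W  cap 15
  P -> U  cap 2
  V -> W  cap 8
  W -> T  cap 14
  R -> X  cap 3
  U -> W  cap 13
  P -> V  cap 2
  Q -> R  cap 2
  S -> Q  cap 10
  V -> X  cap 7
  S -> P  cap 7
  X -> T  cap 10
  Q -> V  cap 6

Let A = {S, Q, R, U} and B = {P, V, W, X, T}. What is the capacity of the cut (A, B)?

Edges leaving {S, Q, R, U}: S→P (7), Q→V (6), R→W (15), R→X (3), U→W (13).
Cut capacity = 7 + 6 + 15 + 3 + 13 = 44.

44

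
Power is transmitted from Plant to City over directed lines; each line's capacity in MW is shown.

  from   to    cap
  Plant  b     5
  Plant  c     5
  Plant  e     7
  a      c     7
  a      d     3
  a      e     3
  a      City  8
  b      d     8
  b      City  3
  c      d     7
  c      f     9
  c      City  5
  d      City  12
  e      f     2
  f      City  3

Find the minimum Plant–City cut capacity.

12

Augment Plant→b→City: bottleneck 3, flow now 3.
Augment Plant→c→City: bottleneck 5, flow now 8.
Augment Plant→b→d→City: bottleneck 2, flow now 10.
Augment Plant→e→f→City: bottleneck 2, flow now 12.
No augmenting path remains; maximum flow = 12.
By max-flow min-cut, the minimum cut capacity equals the max flow.
In the residual graph, reachable from Plant: {Plant, e}.
Min-cut edges: Plant→b (5), Plant→c (5), e→f (2); capacity 5 + 5 + 2 = 12.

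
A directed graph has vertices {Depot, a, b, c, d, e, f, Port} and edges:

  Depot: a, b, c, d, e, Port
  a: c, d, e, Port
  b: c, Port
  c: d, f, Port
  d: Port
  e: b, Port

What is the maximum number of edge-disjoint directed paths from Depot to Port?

6

Assign every edge capacity 1; by Menger, the answer equals the max flow.
Path Depot→Port (+1); total 1.
Path Depot→a→Port (+1); total 2.
Path Depot→b→Port (+1); total 3.
Path Depot→c→Port (+1); total 4.
Path Depot→d→Port (+1); total 5.
Path Depot→e→Port (+1); total 6.
No residual Depot→Port path; max flow = 6.
Certifying cut of size 6: {Depot→Port, Depot→a, Depot→b, Depot→c, Depot→d, Depot→e}.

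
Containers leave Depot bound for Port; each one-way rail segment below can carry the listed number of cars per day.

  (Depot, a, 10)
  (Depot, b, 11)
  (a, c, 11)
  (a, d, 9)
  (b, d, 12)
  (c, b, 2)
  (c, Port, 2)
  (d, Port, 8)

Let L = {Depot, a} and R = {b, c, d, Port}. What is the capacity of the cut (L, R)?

31

Edges leaving {Depot, a}: Depot→b (11), a→c (11), a→d (9).
Cut capacity = 11 + 11 + 9 = 31.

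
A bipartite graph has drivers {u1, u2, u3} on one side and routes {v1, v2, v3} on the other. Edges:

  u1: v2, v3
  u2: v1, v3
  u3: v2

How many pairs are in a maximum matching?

3

Unit-capacity flow: source→left, listed edges, right→sink; max matching = max flow.
Augmenting path u1→v2 (+1); matched 1.
Augmenting path u2→v1 (+1); matched 2.
Augmenting path u3→v2→u1→v3 (+1); matched 3.
No augmenting path remains; maximum matching = 3.
König certificate: {u1, u2, u3} is a vertex cover of size 3 (every listed pair touches it), so no matching can be larger.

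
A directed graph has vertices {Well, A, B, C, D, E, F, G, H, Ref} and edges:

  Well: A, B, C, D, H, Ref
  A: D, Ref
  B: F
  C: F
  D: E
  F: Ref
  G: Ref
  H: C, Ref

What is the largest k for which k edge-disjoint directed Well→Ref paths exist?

Assign every edge capacity 1; by Menger, the answer equals the max flow.
Path Well→Ref (+1); total 1.
Path Well→A→Ref (+1); total 2.
Path Well→H→Ref (+1); total 3.
Path Well→B→F→Ref (+1); total 4.
No residual Well→Ref path; max flow = 4.
Certifying cut of size 4: {F→Ref, Well→A, Well→H, Well→Ref}.

4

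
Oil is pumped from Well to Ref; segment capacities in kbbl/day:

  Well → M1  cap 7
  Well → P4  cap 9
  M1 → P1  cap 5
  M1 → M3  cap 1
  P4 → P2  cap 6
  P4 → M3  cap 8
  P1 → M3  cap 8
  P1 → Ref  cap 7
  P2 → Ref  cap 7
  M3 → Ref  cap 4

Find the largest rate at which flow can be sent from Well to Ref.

15

Augment Well→M1→P1→Ref: bottleneck 5, flow now 5.
Augment Well→M1→M3→Ref: bottleneck 1, flow now 6.
Augment Well→P4→P2→Ref: bottleneck 6, flow now 12.
Augment Well→P4→M3→Ref: bottleneck 3, flow now 15.
No augmenting path remains; maximum flow = 15.
In the residual graph, reachable from Well: {Well, M1}.
Min-cut edges: Well→P4 (9), M1→P1 (5), M1→M3 (1); capacity 9 + 5 + 1 = 15.
This cut is saturated, so no flow can exceed 15.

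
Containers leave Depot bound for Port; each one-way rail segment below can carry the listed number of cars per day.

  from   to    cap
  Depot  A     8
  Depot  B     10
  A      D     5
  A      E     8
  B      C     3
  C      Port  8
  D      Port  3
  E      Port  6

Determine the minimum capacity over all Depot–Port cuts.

11

Augment Depot→A→D→Port: bottleneck 3, flow now 3.
Augment Depot→A→E→Port: bottleneck 5, flow now 8.
Augment Depot→B→C→Port: bottleneck 3, flow now 11.
No augmenting path remains; maximum flow = 11.
By max-flow min-cut, the minimum cut capacity equals the max flow.
In the residual graph, reachable from Depot: {Depot, B}.
Min-cut edges: Depot→A (8), B→C (3); capacity 8 + 3 = 11.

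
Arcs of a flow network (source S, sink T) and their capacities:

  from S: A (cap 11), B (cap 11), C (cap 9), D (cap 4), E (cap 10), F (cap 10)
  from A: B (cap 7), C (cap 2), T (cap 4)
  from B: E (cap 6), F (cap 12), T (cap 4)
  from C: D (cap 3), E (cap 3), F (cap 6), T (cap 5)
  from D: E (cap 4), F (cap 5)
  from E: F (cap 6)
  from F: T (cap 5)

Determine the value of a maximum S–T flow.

Augment S→A→T: bottleneck 4, flow now 4.
Augment S→B→T: bottleneck 4, flow now 8.
Augment S→C→T: bottleneck 5, flow now 13.
Augment S→F→T: bottleneck 5, flow now 18.
No augmenting path remains; maximum flow = 18.
In the residual graph, reachable from S: {S, A, B, C, D, E, F}.
Min-cut edges: A→T (4), B→T (4), C→T (5), F→T (5); capacity 4 + 4 + 5 + 5 = 18.
This cut is saturated, so no flow can exceed 18.

18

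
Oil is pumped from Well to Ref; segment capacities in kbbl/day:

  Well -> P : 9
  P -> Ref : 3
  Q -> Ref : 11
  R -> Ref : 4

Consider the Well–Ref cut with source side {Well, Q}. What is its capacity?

Edges leaving {Well, Q}: Well→P (9), Q→Ref (11).
Cut capacity = 9 + 11 = 20.

20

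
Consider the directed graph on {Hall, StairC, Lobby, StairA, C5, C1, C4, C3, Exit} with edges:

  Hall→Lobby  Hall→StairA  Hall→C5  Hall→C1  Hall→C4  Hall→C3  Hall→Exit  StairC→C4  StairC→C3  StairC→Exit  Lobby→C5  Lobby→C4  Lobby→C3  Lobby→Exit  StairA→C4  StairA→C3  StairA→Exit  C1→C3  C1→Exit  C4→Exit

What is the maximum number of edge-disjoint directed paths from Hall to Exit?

5

Assign every edge capacity 1; by Menger, the answer equals the max flow.
Path Hall→Exit (+1); total 1.
Path Hall→Lobby→Exit (+1); total 2.
Path Hall→StairA→Exit (+1); total 3.
Path Hall→C1→Exit (+1); total 4.
Path Hall→C4→Exit (+1); total 5.
No residual Hall→Exit path; max flow = 5.
Certifying cut of size 5: {Hall→C1, Hall→C4, Hall→Exit, Hall→Lobby, Hall→StairA}.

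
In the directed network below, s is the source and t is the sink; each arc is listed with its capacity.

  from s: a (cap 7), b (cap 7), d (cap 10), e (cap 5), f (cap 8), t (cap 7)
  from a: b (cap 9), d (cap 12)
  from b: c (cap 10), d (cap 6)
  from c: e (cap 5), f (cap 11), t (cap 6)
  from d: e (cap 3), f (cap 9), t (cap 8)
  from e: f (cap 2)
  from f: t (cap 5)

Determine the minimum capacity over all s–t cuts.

26

Augment s→t: bottleneck 7, flow now 7.
Augment s→d→t: bottleneck 8, flow now 15.
Augment s→f→t: bottleneck 5, flow now 20.
Augment s→b→c→t: bottleneck 6, flow now 26.
No augmenting path remains; maximum flow = 26.
By max-flow min-cut, the minimum cut capacity equals the max flow.
In the residual graph, reachable from s: {s, a, b, c, d, e, f}.
Min-cut edges: s→t (7), c→t (6), d→t (8), f→t (5); capacity 7 + 6 + 8 + 5 = 26.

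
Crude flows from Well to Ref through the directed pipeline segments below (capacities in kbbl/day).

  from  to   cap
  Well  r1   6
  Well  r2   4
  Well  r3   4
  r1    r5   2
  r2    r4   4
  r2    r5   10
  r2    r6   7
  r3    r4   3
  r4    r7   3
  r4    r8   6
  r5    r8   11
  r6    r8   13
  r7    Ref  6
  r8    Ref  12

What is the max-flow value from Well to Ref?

Augment Well→r1→r5→r8→Ref: bottleneck 2, flow now 2.
Augment Well→r2→r4→r7→Ref: bottleneck 3, flow now 5.
Augment Well→r2→r4→r8→Ref: bottleneck 1, flow now 6.
Augment Well→r3→r4→r8→Ref: bottleneck 3, flow now 9.
No augmenting path remains; maximum flow = 9.
In the residual graph, reachable from Well: {Well, r1, r3}.
Min-cut edges: Well→r2 (4), r1→r5 (2), r3→r4 (3); capacity 4 + 2 + 3 = 9.
This cut is saturated, so no flow can exceed 9.

9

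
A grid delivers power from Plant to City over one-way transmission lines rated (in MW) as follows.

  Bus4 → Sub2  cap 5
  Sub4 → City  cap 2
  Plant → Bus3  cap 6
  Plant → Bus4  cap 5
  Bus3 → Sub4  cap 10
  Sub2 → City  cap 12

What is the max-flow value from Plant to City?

Augment Plant→Bus3→Sub4→City: bottleneck 2, flow now 2.
Augment Plant→Bus4→Sub2→City: bottleneck 5, flow now 7.
No augmenting path remains; maximum flow = 7.
In the residual graph, reachable from Plant: {Plant, Bus3, Sub4}.
Min-cut edges: Plant→Bus4 (5), Sub4→City (2); capacity 5 + 2 = 7.
This cut is saturated, so no flow can exceed 7.

7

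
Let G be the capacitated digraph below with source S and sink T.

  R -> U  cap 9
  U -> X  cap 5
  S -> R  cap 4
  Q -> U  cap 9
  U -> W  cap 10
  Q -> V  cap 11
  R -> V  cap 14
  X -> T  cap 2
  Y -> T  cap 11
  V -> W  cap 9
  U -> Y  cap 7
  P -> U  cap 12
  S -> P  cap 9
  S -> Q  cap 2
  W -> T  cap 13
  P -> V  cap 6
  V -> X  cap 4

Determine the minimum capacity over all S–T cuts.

15

Augment S→P→U→W→T: bottleneck 9, flow now 9.
Augment S→Q→U→W→T: bottleneck 1, flow now 10.
Augment S→Q→U→X→T: bottleneck 1, flow now 11.
Augment S→R→U→X→T: bottleneck 1, flow now 12.
Augment S→R→U→Y→T: bottleneck 3, flow now 15.
No augmenting path remains; maximum flow = 15.
By max-flow min-cut, the minimum cut capacity equals the max flow.
In the residual graph, reachable from S: {S}.
Min-cut edges: S→P (9), S→Q (2), S→R (4); capacity 9 + 2 + 4 = 15.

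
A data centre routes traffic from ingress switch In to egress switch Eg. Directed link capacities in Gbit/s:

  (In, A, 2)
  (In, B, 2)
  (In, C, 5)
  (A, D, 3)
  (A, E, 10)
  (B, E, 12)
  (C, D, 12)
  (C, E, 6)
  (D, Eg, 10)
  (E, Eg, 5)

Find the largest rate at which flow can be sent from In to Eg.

Augment In→A→D→Eg: bottleneck 2, flow now 2.
Augment In→B→E→Eg: bottleneck 2, flow now 4.
Augment In→C→D→Eg: bottleneck 5, flow now 9.
No augmenting path remains; maximum flow = 9.
In the residual graph, reachable from In: {In}.
Min-cut edges: In→A (2), In→B (2), In→C (5); capacity 2 + 2 + 5 = 9.
This cut is saturated, so no flow can exceed 9.

9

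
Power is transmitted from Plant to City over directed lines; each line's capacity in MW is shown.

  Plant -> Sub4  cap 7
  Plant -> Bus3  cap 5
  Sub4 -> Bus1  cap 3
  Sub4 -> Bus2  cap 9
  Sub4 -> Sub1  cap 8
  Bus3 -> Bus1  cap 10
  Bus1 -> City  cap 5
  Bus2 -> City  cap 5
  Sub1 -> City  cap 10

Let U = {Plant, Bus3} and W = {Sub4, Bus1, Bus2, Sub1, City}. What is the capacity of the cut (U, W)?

17

Edges leaving {Plant, Bus3}: Plant→Sub4 (7), Bus3→Bus1 (10).
Cut capacity = 7 + 10 = 17.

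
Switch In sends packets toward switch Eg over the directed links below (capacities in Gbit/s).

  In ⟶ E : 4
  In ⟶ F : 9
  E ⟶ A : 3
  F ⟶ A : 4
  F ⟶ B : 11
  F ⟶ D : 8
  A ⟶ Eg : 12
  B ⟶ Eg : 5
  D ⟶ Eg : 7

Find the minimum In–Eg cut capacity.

12

Augment In→E→A→Eg: bottleneck 3, flow now 3.
Augment In→F→A→Eg: bottleneck 4, flow now 7.
Augment In→F→B→Eg: bottleneck 5, flow now 12.
No augmenting path remains; maximum flow = 12.
By max-flow min-cut, the minimum cut capacity equals the max flow.
In the residual graph, reachable from In: {In, E}.
Min-cut edges: In→F (9), E→A (3); capacity 9 + 3 = 12.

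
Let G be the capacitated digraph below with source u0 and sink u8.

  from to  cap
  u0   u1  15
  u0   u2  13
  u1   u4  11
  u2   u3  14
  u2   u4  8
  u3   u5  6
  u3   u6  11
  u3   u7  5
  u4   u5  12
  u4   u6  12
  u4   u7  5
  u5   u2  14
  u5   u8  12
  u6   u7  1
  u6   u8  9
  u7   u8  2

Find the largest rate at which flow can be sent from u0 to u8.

Augment u0→u1→u4→u5→u8: bottleneck 11, flow now 11.
Augment u0→u2→u3→u5→u8: bottleneck 1, flow now 12.
Augment u0→u2→u3→u6→u8: bottleneck 9, flow now 21.
Augment u0→u2→u3→u7→u8: bottleneck 2, flow now 23.
No augmenting path remains; maximum flow = 23.
In the residual graph, reachable from u0: {u0, u1, u2, u3, u4, u5, u6, u7}.
Min-cut edges: u5→u8 (12), u6→u8 (9), u7→u8 (2); capacity 12 + 9 + 2 = 23.
This cut is saturated, so no flow can exceed 23.

23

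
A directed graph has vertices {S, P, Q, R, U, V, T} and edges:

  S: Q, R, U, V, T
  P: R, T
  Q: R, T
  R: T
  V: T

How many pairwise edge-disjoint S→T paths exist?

4

Assign every edge capacity 1; by Menger, the answer equals the max flow.
Path S→T (+1); total 1.
Path S→Q→T (+1); total 2.
Path S→R→T (+1); total 3.
Path S→V→T (+1); total 4.
No residual S→T path; max flow = 4.
Certifying cut of size 4: {S→Q, S→R, S→T, S→V}.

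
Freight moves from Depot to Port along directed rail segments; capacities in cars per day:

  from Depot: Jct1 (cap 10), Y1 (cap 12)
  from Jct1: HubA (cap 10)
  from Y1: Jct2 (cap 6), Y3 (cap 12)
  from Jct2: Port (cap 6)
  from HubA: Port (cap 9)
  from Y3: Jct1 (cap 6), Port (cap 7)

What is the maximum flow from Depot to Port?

Augment Depot→Jct1→HubA→Port: bottleneck 9, flow now 9.
Augment Depot→Y1→Jct2→Port: bottleneck 6, flow now 15.
Augment Depot→Y1→Y3→Port: bottleneck 6, flow now 21.
No augmenting path remains; maximum flow = 21.
In the residual graph, reachable from Depot: {Depot, Jct1, HubA}.
Min-cut edges: Depot→Y1 (12), HubA→Port (9); capacity 12 + 9 = 21.
This cut is saturated, so no flow can exceed 21.

21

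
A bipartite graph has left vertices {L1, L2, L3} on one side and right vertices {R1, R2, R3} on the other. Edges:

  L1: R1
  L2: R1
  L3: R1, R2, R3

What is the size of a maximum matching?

2

Unit-capacity flow: source→left, listed edges, right→sink; max matching = max flow.
Augmenting path L1→R1 (+1); matched 1.
Augmenting path L3→R2 (+1); matched 2.
No augmenting path remains; maximum matching = 2.
König certificate: {L3, R1} is a vertex cover of size 2 (every listed pair touches it), so no matching can be larger.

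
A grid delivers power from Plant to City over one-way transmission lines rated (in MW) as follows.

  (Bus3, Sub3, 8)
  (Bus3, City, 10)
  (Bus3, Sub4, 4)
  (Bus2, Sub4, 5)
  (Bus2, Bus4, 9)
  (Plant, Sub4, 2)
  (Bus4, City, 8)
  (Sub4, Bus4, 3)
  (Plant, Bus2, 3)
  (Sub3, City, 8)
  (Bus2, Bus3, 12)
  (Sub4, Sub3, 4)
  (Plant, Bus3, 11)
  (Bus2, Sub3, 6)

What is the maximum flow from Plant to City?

Augment Plant→Bus3→City: bottleneck 10, flow now 10.
Augment Plant→Bus2→Sub3→City: bottleneck 3, flow now 13.
Augment Plant→Bus3→Sub3→City: bottleneck 1, flow now 14.
Augment Plant→Sub4→Sub3→City: bottleneck 2, flow now 16.
No augmenting path remains; maximum flow = 16.
In the residual graph, reachable from Plant: {Plant}.
Min-cut edges: Plant→Bus2 (3), Plant→Bus3 (11), Plant→Sub4 (2); capacity 3 + 11 + 2 = 16.
This cut is saturated, so no flow can exceed 16.

16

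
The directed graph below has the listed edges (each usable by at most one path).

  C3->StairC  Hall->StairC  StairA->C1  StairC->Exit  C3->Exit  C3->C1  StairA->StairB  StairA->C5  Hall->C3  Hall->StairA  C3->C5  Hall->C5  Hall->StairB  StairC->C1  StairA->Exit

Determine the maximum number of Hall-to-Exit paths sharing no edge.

3

Assign every edge capacity 1; by Menger, the answer equals the max flow.
Path Hall→StairA→Exit (+1); total 1.
Path Hall→C3→Exit (+1); total 2.
Path Hall→StairC→Exit (+1); total 3.
No residual Hall→Exit path; max flow = 3.
Certifying cut of size 3: {Hall→C3, Hall→StairA, Hall→StairC}.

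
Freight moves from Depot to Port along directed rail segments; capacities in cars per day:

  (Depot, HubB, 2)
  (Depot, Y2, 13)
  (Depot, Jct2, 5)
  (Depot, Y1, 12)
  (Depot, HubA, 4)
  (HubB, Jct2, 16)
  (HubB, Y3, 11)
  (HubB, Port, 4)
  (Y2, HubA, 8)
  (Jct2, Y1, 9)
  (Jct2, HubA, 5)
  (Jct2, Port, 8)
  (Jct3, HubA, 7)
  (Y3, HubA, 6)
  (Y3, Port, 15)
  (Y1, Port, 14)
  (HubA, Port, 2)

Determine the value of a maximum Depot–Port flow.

21

Augment Depot→HubB→Port: bottleneck 2, flow now 2.
Augment Depot→Jct2→Port: bottleneck 5, flow now 7.
Augment Depot→Y1→Port: bottleneck 12, flow now 19.
Augment Depot→HubA→Port: bottleneck 2, flow now 21.
No augmenting path remains; maximum flow = 21.
In the residual graph, reachable from Depot: {Depot, Y2, HubA}.
Min-cut edges: Depot→HubB (2), Depot→Jct2 (5), Depot→Y1 (12), HubA→Port (2); capacity 2 + 5 + 12 + 2 = 21.
This cut is saturated, so no flow can exceed 21.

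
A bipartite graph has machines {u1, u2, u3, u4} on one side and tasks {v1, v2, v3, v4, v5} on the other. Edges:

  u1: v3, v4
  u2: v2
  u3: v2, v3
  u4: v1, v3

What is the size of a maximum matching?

4

Unit-capacity flow: source→left, listed edges, right→sink; max matching = max flow.
Augmenting path u1→v3 (+1); matched 1.
Augmenting path u2→v2 (+1); matched 2.
Augmenting path u4→v1 (+1); matched 3.
Augmenting path u3→v3→u1→v4 (+1); matched 4.
No augmenting path remains; maximum matching = 4.
König certificate: {u1, u2, u3, u4} is a vertex cover of size 4 (every listed pair touches it), so no matching can be larger.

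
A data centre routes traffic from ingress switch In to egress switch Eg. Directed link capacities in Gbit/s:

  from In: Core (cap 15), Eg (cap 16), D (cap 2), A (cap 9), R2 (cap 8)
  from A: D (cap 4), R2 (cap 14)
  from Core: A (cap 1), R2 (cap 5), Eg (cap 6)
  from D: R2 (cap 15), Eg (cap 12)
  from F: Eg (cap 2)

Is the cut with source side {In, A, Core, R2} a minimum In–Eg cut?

Yes — it is a minimum cut (capacity 28).

Given cut capacity: 2 + 16 + 4 + 6 = 28.
Augment In→Eg: bottleneck 16, flow now 16.
Augment In→Core→Eg: bottleneck 6, flow now 22.
Augment In→D→Eg: bottleneck 2, flow now 24.
Augment In→A→D→Eg: bottleneck 4, flow now 28.
No augmenting path remains; maximum flow = 28.
Cut capacity 28 equals the max flow, so it is a minimum cut.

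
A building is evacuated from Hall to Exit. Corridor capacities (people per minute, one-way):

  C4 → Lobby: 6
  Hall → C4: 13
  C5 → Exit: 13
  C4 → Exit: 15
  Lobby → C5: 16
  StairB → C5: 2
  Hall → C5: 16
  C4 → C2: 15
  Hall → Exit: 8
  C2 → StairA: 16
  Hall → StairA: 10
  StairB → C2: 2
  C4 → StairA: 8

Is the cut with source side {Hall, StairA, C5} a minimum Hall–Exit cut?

Yes — it is a minimum cut (capacity 34).

Given cut capacity: 13 + 8 + 13 = 34.
Augment Hall→Exit: bottleneck 8, flow now 8.
Augment Hall→C4→Exit: bottleneck 13, flow now 21.
Augment Hall→C5→Exit: bottleneck 13, flow now 34.
No augmenting path remains; maximum flow = 34.
Cut capacity 34 equals the max flow, so it is a minimum cut.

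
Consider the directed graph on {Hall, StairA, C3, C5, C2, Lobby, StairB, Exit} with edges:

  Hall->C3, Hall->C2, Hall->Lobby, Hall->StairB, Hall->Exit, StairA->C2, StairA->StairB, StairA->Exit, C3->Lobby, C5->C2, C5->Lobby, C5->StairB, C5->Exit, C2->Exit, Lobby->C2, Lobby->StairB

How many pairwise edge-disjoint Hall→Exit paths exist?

Assign every edge capacity 1; by Menger, the answer equals the max flow.
Path Hall→Exit (+1); total 1.
Path Hall→C2→Exit (+1); total 2.
No residual Hall→Exit path; max flow = 2.
Certifying cut of size 2: {C2→Exit, Hall→Exit}.

2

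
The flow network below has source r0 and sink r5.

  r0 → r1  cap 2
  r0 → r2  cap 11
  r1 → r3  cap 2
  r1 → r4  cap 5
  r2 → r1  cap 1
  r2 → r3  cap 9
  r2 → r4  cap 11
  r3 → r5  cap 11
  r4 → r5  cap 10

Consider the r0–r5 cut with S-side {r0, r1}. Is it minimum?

No — its capacity is 18, but the minimum cut has capacity 13.

Given cut capacity: 11 + 2 + 5 = 18.
Augment r0→r1→r3→r5: bottleneck 2, flow now 2.
Augment r0→r2→r3→r5: bottleneck 9, flow now 11.
Augment r0→r2→r4→r5: bottleneck 2, flow now 13.
No augmenting path remains; maximum flow = 13.
In the residual graph, reachable from r0: {r0}.
Min-cut edges: r0→r1 (2), r0→r2 (11); capacity 2 + 11 = 13.
Cut capacity 18 exceeds the max flow 13, so it is not minimum.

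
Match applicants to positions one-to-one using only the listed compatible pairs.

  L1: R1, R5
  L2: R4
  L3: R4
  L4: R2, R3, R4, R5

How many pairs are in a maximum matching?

Unit-capacity flow: source→left, listed edges, right→sink; max matching = max flow.
Augmenting path L1→R1 (+1); matched 1.
Augmenting path L2→R4 (+1); matched 2.
Augmenting path L4→R2 (+1); matched 3.
No augmenting path remains; maximum matching = 3.
König certificate: {L1, L4, R4} is a vertex cover of size 3 (every listed pair touches it), so no matching can be larger.

3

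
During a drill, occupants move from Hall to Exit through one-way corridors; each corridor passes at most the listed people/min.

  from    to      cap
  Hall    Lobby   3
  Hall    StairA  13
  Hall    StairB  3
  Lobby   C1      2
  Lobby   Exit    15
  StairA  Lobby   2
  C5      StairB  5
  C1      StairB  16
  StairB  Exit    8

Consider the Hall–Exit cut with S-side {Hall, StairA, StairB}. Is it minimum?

No — its capacity is 13, but the minimum cut has capacity 8.

Given cut capacity: 3 + 2 + 8 = 13.
Augment Hall→Lobby→Exit: bottleneck 3, flow now 3.
Augment Hall→StairB→Exit: bottleneck 3, flow now 6.
Augment Hall→StairA→Lobby→Exit: bottleneck 2, flow now 8.
No augmenting path remains; maximum flow = 8.
In the residual graph, reachable from Hall: {Hall, StairA}.
Min-cut edges: Hall→Lobby (3), Hall→StairB (3), StairA→Lobby (2); capacity 3 + 3 + 2 = 8.
Cut capacity 13 exceeds the max flow 8, so it is not minimum.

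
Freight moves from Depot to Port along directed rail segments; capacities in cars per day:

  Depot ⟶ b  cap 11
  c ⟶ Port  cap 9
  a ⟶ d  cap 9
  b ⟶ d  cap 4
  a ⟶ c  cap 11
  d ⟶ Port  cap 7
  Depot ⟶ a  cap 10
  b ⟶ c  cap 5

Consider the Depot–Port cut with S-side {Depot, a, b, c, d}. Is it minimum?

Given cut capacity: 9 + 7 = 16.
Augment Depot→a→c→Port: bottleneck 9, flow now 9.
Augment Depot→a→d→Port: bottleneck 1, flow now 10.
Augment Depot→b→d→Port: bottleneck 4, flow now 14.
Augment Depot→b→c→a→d→Port: bottleneck 2, flow now 16. (uses reverse residual edge)
No augmenting path remains; maximum flow = 16.
Cut capacity 16 equals the max flow, so it is a minimum cut.

Yes — it is a minimum cut (capacity 16).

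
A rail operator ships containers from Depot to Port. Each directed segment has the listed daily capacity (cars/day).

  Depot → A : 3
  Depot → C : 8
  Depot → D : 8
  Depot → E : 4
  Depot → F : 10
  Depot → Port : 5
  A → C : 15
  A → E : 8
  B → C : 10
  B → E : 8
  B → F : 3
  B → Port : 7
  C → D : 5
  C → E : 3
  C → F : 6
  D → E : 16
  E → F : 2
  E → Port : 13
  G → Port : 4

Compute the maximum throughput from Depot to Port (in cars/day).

18

Augment Depot→Port: bottleneck 5, flow now 5.
Augment Depot→E→Port: bottleneck 4, flow now 9.
Augment Depot→A→E→Port: bottleneck 3, flow now 12.
Augment Depot→C→E→Port: bottleneck 3, flow now 15.
Augment Depot→D→E→Port: bottleneck 3, flow now 18.
No augmenting path remains; maximum flow = 18.
In the residual graph, reachable from Depot: {Depot, A, C, D, E, F}.
Min-cut edges: Depot→Port (5), E→Port (13); capacity 5 + 13 = 18.
This cut is saturated, so no flow can exceed 18.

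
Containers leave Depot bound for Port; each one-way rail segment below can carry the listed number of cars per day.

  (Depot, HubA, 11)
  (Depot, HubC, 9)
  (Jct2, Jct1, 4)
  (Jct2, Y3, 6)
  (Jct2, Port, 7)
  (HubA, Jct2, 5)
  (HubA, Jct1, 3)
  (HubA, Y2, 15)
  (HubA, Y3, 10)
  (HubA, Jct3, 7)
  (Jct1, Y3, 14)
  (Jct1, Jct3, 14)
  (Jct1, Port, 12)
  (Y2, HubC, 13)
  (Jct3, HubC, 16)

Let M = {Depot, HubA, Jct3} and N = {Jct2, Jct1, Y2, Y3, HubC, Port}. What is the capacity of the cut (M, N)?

Edges leaving {Depot, HubA, Jct3}: Depot→HubC (9), HubA→Jct2 (5), HubA→Jct1 (3), HubA→Y2 (15), HubA→Y3 (10), Jct3→HubC (16).
Cut capacity = 9 + 5 + 3 + 15 + 10 + 16 = 58.

58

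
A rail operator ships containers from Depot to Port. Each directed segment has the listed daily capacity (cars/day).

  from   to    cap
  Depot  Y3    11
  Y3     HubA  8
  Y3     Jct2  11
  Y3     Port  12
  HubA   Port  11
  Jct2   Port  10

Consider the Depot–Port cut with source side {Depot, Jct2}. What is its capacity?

21

Edges leaving {Depot, Jct2}: Depot→Y3 (11), Jct2→Port (10).
Cut capacity = 11 + 10 = 21.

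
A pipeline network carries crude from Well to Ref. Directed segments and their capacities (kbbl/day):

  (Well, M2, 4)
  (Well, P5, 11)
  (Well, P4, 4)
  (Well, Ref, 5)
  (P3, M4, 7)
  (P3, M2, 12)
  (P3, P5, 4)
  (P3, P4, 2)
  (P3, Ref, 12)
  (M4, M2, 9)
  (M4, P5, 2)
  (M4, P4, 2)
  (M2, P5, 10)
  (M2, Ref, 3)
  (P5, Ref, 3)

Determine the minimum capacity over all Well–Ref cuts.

11

Augment Well→Ref: bottleneck 5, flow now 5.
Augment Well→M2→Ref: bottleneck 3, flow now 8.
Augment Well→P5→Ref: bottleneck 3, flow now 11.
No augmenting path remains; maximum flow = 11.
By max-flow min-cut, the minimum cut capacity equals the max flow.
In the residual graph, reachable from Well: {Well, M2, P5, P4}.
Min-cut edges: Well→Ref (5), M2→Ref (3), P5→Ref (3); capacity 5 + 3 + 3 = 11.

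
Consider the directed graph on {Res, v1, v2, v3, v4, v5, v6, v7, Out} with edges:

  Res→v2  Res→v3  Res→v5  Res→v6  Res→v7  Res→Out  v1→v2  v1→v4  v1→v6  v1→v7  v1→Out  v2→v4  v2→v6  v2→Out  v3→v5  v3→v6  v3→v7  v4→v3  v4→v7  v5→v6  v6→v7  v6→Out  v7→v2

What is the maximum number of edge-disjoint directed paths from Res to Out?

3

Assign every edge capacity 1; by Menger, the answer equals the max flow.
Path Res→Out (+1); total 1.
Path Res→v2→Out (+1); total 2.
Path Res→v6→Out (+1); total 3.
No residual Res→Out path; max flow = 3.
Certifying cut of size 3: {Res→Out, v2→Out, v6→Out}.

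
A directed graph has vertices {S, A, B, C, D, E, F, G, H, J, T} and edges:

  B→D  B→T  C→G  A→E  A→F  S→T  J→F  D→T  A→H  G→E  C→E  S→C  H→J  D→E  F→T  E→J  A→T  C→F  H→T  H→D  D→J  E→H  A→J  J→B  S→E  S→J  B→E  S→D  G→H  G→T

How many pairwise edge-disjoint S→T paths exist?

5

Assign every edge capacity 1; by Menger, the answer equals the max flow.
Path S→T (+1); total 1.
Path S→D→T (+1); total 2.
Path S→C→F→T (+1); total 3.
Path S→E→H→T (+1); total 4.
Path S→J→B→T (+1); total 5.
No residual S→T path; max flow = 5.
Certifying cut of size 5: {S→C, S→D, S→E, S→J, S→T}.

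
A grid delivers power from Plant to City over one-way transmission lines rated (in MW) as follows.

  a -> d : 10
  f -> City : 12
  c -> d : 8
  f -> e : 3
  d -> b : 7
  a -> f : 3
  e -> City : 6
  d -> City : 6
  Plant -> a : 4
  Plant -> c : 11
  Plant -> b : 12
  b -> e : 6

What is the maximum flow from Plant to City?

Augment Plant→a→d→City: bottleneck 4, flow now 4.
Augment Plant→b→e→City: bottleneck 6, flow now 10.
Augment Plant→c→d→City: bottleneck 2, flow now 12.
Augment Plant→c→d→a→f→City: bottleneck 3, flow now 15. (uses reverse residual edge)
No augmenting path remains; maximum flow = 15.
In the residual graph, reachable from Plant: {Plant, a, b, c, d}.
Min-cut edges: a→f (3), b→e (6), d→City (6); capacity 3 + 6 + 6 = 15.
This cut is saturated, so no flow can exceed 15.

15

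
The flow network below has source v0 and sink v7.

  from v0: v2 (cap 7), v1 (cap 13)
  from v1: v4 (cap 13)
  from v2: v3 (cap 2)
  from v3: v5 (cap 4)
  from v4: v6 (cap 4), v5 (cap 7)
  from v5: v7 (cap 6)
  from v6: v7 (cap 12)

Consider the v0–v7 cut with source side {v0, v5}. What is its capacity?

26

Edges leaving {v0, v5}: v0→v1 (13), v0→v2 (7), v5→v7 (6).
Cut capacity = 13 + 7 + 6 = 26.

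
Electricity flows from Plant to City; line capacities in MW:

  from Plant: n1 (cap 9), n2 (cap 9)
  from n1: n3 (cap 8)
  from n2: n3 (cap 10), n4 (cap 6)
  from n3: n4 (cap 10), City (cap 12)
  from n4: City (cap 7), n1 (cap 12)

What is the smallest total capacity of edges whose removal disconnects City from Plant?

17

Augment Plant→n1→n3→City: bottleneck 8, flow now 8.
Augment Plant→n2→n3→City: bottleneck 4, flow now 12.
Augment Plant→n2→n4→City: bottleneck 5, flow now 17.
No augmenting path remains; maximum flow = 17.
By max-flow min-cut, the minimum cut capacity equals the max flow.
In the residual graph, reachable from Plant: {Plant, n1}.
Min-cut edges: Plant→n2 (9), n1→n3 (8); capacity 9 + 8 = 17.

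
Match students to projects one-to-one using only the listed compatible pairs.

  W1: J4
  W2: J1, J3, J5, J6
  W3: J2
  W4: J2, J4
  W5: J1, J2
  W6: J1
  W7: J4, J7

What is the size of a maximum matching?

5

Unit-capacity flow: source→left, listed edges, right→sink; max matching = max flow.
Augmenting path W1→J4 (+1); matched 1.
Augmenting path W2→J1 (+1); matched 2.
Augmenting path W3→J2 (+1); matched 3.
Augmenting path W7→J7 (+1); matched 4.
Augmenting path W5→J1→W2→J3 (+1); matched 5.
No augmenting path remains; maximum matching = 5.
König certificate: {W2, W7, J1, J2, J4} is a vertex cover of size 5 (every listed pair touches it), so no matching can be larger.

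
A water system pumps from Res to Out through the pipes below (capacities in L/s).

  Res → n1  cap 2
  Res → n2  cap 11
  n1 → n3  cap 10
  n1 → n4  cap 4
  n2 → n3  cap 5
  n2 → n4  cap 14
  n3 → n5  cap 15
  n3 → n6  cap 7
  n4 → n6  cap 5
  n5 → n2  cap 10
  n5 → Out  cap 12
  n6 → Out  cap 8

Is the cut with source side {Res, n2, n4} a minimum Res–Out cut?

Given cut capacity: 2 + 5 + 5 = 12.
Augment Res→n1→n3→n5→Out: bottleneck 2, flow now 2.
Augment Res→n2→n3→n5→Out: bottleneck 5, flow now 7.
Augment Res→n2→n4→n6→Out: bottleneck 5, flow now 12.
No augmenting path remains; maximum flow = 12.
Cut capacity 12 equals the max flow, so it is a minimum cut.

Yes — it is a minimum cut (capacity 12).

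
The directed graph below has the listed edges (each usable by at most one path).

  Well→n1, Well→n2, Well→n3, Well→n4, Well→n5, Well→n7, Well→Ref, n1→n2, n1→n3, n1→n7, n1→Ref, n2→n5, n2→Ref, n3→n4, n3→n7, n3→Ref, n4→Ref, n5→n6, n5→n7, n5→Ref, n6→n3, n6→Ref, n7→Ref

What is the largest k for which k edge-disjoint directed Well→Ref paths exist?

Assign every edge capacity 1; by Menger, the answer equals the max flow.
Path Well→Ref (+1); total 1.
Path Well→n1→Ref (+1); total 2.
Path Well→n2→Ref (+1); total 3.
Path Well→n3→Ref (+1); total 4.
Path Well→n4→Ref (+1); total 5.
Path Well→n5→Ref (+1); total 6.
Path Well→n7→Ref (+1); total 7.
No residual Well→Ref path; max flow = 7.
Certifying cut of size 7: {Well→Ref, Well→n1, Well→n2, Well→n3, Well→n4, Well→n5, Well→n7}.

7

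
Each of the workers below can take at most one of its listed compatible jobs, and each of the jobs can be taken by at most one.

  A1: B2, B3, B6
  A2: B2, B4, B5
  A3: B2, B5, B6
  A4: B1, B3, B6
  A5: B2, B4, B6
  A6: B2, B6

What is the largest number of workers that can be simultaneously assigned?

Unit-capacity flow: source→left, listed edges, right→sink; max matching = max flow.
Augmenting path A1→B2 (+1); matched 1.
Augmenting path A2→B4 (+1); matched 2.
Augmenting path A3→B5 (+1); matched 3.
Augmenting path A4→B1 (+1); matched 4.
Augmenting path A5→B6 (+1); matched 5.
Augmenting path A6→B2→A1→B3 (+1); matched 6.
No augmenting path remains; maximum matching = 6.
König certificate: {A1, A2, A3, A4, A5, A6} is a vertex cover of size 6 (every listed pair touches it), so no matching can be larger.

6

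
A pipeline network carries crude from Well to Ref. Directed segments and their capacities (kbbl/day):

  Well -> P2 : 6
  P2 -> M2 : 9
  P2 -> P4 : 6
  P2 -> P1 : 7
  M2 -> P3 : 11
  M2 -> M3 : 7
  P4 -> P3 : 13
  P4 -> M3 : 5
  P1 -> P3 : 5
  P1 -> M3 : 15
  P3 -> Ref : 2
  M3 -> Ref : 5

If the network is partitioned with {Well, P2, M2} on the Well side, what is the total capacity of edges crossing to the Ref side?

31

Edges leaving {Well, P2, M2}: P2→P4 (6), P2→P1 (7), M2→P3 (11), M2→M3 (7).
Cut capacity = 6 + 7 + 11 + 7 = 31.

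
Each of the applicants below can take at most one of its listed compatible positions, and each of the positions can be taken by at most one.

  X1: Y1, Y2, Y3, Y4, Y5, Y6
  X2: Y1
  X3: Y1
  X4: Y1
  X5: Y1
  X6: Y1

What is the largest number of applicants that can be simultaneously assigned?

Unit-capacity flow: source→left, listed edges, right→sink; max matching = max flow.
Augmenting path X1→Y1 (+1); matched 1.
Augmenting path X2→Y1→X1→Y2 (+1); matched 2.
No augmenting path remains; maximum matching = 2.
König certificate: {X1, Y1} is a vertex cover of size 2 (every listed pair touches it), so no matching can be larger.

2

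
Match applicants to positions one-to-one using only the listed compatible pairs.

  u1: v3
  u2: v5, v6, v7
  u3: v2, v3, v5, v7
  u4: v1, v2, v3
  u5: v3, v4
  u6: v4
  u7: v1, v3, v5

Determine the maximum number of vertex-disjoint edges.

6

Unit-capacity flow: source→left, listed edges, right→sink; max matching = max flow.
Augmenting path u1→v3 (+1); matched 1.
Augmenting path u2→v5 (+1); matched 2.
Augmenting path u3→v2 (+1); matched 3.
Augmenting path u4→v1 (+1); matched 4.
Augmenting path u5→v4 (+1); matched 5.
Augmenting path u7→v5→u2→v6 (+1); matched 6.
No augmenting path remains; maximum matching = 6.
König certificate: {u2, u3, u4, u7, v3, v4} is a vertex cover of size 6 (every listed pair touches it), so no matching can be larger.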